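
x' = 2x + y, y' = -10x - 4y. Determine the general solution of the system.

Coefficient matrix A = [[2, 1], [-10, -4]].
Characteristic polynomial det(A - λI) = λ^2 + 2λ + 2 = 0.
Eigenvalues λ = -1 ± i (complex conjugate pair).
For λ=-1+i: an eigenvector is (-1,3) - i(0,1) = (-1, 3 - i).
A real fundamental pair from Re and Im of e^((-1+i)t)v: X_1 = e^(-t)(cos(t)·(-1,3) + sin(t)·(0,1)), X_2 = e^(-t)(sin(t)·(-1,3) - cos(t)·(0,1)).
General solution: c_1X_1 + c_2X_2.

x(t) = -c_1e^(-t)cos(t) - c_2e^(-t)sin(t), y(t) = c_1e^(-t)sin(t) + 3c_1e^(-t)cos(t) + 3c_2e^(-t)sin(t) - c_2e^(-t)cos(t)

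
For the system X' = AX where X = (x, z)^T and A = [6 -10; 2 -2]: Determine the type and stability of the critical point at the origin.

A = [[6,-10],[2,-2]]; det(A-λI) = λ^2 - 4λ + 8.
λ = 2 ± 2i: positive real part.

unstable spiral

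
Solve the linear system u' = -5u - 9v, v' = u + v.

u(t) = 3c_1e^(-2t) + 3c_2te^(-2t) + 2c_2e^(-2t), v(t) = -c_1e^(-2t) - c_2te^(-2t) - c_2e^(-2t)

Coefficient matrix A = [[-5, -9], [1, 1]].
Characteristic polynomial det(A - λI) = λ^2 + 4λ + 4 = 0.
Single eigenvalue λ = -2 with algebraic multiplicity 2.
Eigenvector v = (3,-1); generalized eigenvector w with (A-λI)w=v is (2,-1).
General solution: e^(-2t)[c_1·v + c_2·(t·v + w)].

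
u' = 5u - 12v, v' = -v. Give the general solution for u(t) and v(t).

u(t) = K_1e^(5t) + 2K_2e^(-t), v(t) = K_2e^(-t)

Coefficient matrix A = [[5, -12], [0, -1]].
Characteristic polynomial det(A - λI) = λ^2 - 4λ - 5 = 0.
Eigenvalues λ = 5, -1.
For λ=5: (A-λI) row 1 is [0, -12], so an eigenvector is (1, 0).
For λ=-1: (A-λI) row 1 is [6, -12], so an eigenvector is (2, 1).
General solution: K_1e^(5t)(1,0) + K_2e^(-t)(2,1).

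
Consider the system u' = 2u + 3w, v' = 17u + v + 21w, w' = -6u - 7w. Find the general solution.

Coefficient matrix A = [[2, 0, 3], [17, 1, 21], [-6, 0, -7]].
det(A - λI) = 0 gives eigenvalues λ = -4, 1, -1.
For λ=-4: eigenvector (1,5,-2).
For λ=1: eigenvector (0,1,0).
For λ=-1: eigenvector (1,2,-1).
General solution: C_1e^(-4t)(1,5,-2) + C_2e^(t)(0,1,0) + C_3e^(-t)(1,2,-1).

u(t) = C_1e^(-4t) + C_3e^(-t), v(t) = 5C_1e^(-4t) + C_2e^(t) + 2C_3e^(-t), w(t) = -2C_1e^(-4t) - C_3e^(-t)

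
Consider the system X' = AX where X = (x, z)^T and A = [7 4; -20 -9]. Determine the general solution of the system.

x(t) = -C_1e^(-t)cos(4t) - C_2e^(-t)sin(4t), z(t) = C_1e^(-t)sin(4t) + 2C_1e^(-t)cos(4t) + 2C_2e^(-t)sin(4t) - C_2e^(-t)cos(4t)

Coefficient matrix A = [[7, 4], [-20, -9]].
Characteristic polynomial det(A - λI) = λ^2 + 2λ + 17 = 0.
Eigenvalues λ = -1 ± 4i (complex conjugate pair).
For λ=-1+4i: an eigenvector is (-1,2) - i(0,1) = (-1, 2 - i).
A real fundamental pair from Re and Im of e^((-1+4i)t)v: X_1 = e^(-t)(cos(4t)·(-1,2) + sin(4t)·(0,1)), X_2 = e^(-t)(sin(4t)·(-1,2) - cos(4t)·(0,1)).
General solution: C_1X_1 + C_2X_2.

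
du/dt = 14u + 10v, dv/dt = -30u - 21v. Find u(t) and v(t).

u(t) = -2K_1e^(-t) - K_2e^(-6t), v(t) = 3K_1e^(-t) + 2K_2e^(-6t)

Coefficient matrix A = [[14, 10], [-30, -21]].
Characteristic polynomial det(A - λI) = λ^2 + 7λ + 6 = 0.
Eigenvalues λ = -1, -6.
For λ=-1: (A-λI) row 1 is [15, 10], so an eigenvector is (-2, 3).
For λ=-6: (A-λI) row 1 is [20, 10], so an eigenvector is (-1, 2).
General solution: K_1e^(-t)(-2,3) + K_2e^(-6t)(-1,2).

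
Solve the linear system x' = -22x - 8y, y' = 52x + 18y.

x(t) = -C_1e^(-2t)sin(4t) - C_1e^(-2t)cos(4t) - C_2e^(-2t)sin(4t) + C_2e^(-2t)cos(4t), y(t) = 2C_1e^(-2t)sin(4t) + 3C_1e^(-2t)cos(4t) + 3C_2e^(-2t)sin(4t) - 2C_2e^(-2t)cos(4t)

Coefficient matrix A = [[-22, -8], [52, 18]].
Characteristic polynomial det(A - λI) = λ^2 + 4λ + 20 = 0.
Eigenvalues λ = -2 ± 4i (complex conjugate pair).
For λ=-2+4i: an eigenvector is (-1,3) - i(-1,2) = (-1 + i, 3 - 2i).
A real fundamental pair from Re and Im of e^((-2+4i)t)v: X_1 = e^(-2t)(cos(4t)·(-1,3) + sin(4t)·(-1,2)), X_2 = e^(-2t)(sin(4t)·(-1,3) - cos(4t)·(-1,2)).
General solution: C_1X_1 + C_2X_2.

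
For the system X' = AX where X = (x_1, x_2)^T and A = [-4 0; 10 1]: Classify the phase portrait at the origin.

saddle

A = [[-4,0],[10,1]]; det(A-λI) = λ^2 + 3λ - 4.
λ = -4, 1: opposite signs.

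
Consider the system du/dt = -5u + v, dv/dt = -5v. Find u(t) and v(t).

u(t) = -K_1e^(-5t) - K_2te^(-5t) + K_2e^(-5t), v(t) = -K_2e^(-5t)

Coefficient matrix A = [[-5, 1], [0, -5]].
Characteristic polynomial det(A - λI) = λ^2 + 10λ + 25 = 0.
Single eigenvalue λ = -5 with algebraic multiplicity 2.
Eigenvector v = (-1,0); generalized eigenvector w with (A-λI)w=v is (1,-1).
General solution: e^(-5t)[K_1·v + K_2·(t·v + w)].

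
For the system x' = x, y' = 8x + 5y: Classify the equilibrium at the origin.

unstable node

A = [[1,0],[8,5]]; det(A-λI) = λ^2 - 6λ + 5.
λ = 5, 1: both positive.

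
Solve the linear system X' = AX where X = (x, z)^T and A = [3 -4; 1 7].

x(t) = 2K_1e^(5t) + 2K_2te^(5t) + K_2e^(5t), z(t) = -K_1e^(5t) - K_2te^(5t) - K_2e^(5t)

Coefficient matrix A = [[3, -4], [1, 7]].
Characteristic polynomial det(A - λI) = λ^2 - 10λ + 25 = 0.
Single eigenvalue λ = 5 with algebraic multiplicity 2.
Eigenvector v = (2,-1); generalized eigenvector w with (A-λI)w=v is (1,-1).
General solution: e^(5t)[K_1·v + K_2·(t·v + w)].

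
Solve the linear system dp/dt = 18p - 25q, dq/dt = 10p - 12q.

Coefficient matrix A = [[18, -25], [10, -12]].
Characteristic polynomial det(A - λI) = λ^2 - 6λ + 34 = 0.
Eigenvalues λ = 3 ± 5i (complex conjugate pair).
For λ=3+5i: an eigenvector is (-2,-1) - i(-1,-1) = (-2 + i, -1 + i).
A real fundamental pair from Re and Im of e^((3+5i)t)v: X_1 = e^(3t)(cos(5t)·(-2,-1) + sin(5t)·(-1,-1)), X_2 = e^(3t)(sin(5t)·(-2,-1) - cos(5t)·(-1,-1)).
General solution: K_1X_1 + K_2X_2.

p(t) = -K_1e^(3t)sin(5t) - 2K_1e^(3t)cos(5t) - 2K_2e^(3t)sin(5t) + K_2e^(3t)cos(5t), q(t) = -K_1e^(3t)sin(5t) - K_1e^(3t)cos(5t) - K_2e^(3t)sin(5t) + K_2e^(3t)cos(5t)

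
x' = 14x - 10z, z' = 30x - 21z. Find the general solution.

x(t) = -C_1e^(-6t) - 2C_2e^(-t), z(t) = -2C_1e^(-6t) - 3C_2e^(-t)

Coefficient matrix A = [[14, -10], [30, -21]].
Characteristic polynomial det(A - λI) = λ^2 + 7λ + 6 = 0.
Eigenvalues λ = -6, -1.
For λ=-6: (A-λI) row 1 is [20, -10], so an eigenvector is (-1, -2).
For λ=-1: (A-λI) row 1 is [15, -10], so an eigenvector is (-2, -3).
General solution: C_1e^(-6t)(-1,-2) + C_2e^(-t)(-2,-3).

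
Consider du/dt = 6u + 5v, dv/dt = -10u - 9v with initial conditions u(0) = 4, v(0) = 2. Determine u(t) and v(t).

Coefficient matrix A = [[6, 5], [-10, -9]].
Characteristic polynomial det(A - λI) = λ^2 + 3λ - 4 = 0.
Eigenvalues λ = 1, -4.
For λ=1: (A-λI) row 1 is [5, 5], so an eigenvector is (1, -1).
For λ=-4: (A-λI) row 1 is [10, 5], so an eigenvector is (-1, 2).
General solution: c_1e^(t)(1,-1) + c_2e^(-4t)(-1,2).
Applying u(0)=4, v(0)=2 gives c_1=10, c_2=6.

u(t) = 10e^(t) - 6e^(-4t), v(t) = -10e^(t) + 12e^(-4t)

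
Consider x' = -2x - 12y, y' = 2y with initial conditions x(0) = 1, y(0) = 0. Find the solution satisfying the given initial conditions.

x(t) = e^(-2t), y(t) = 0

Coefficient matrix A = [[-2, -12], [0, 2]].
Characteristic polynomial det(A - λI) = λ^2 - 4 = 0.
Eigenvalues λ = -2, 2.
For λ=-2: (A-λI) row 1 is [0, -12], so an eigenvector is (-1, 0).
For λ=2: (A-λI) row 1 is [-4, -12], so an eigenvector is (-3, 1).
General solution: c_1e^(-2t)(-1,0) + c_2e^(2t)(-3,1).
Applying x(0)=1, y(0)=0 gives c_1=-1, c_2=0.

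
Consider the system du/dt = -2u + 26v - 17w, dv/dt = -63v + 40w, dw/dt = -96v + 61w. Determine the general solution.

Coefficient matrix A = [[-2, 26, -17], [0, -63, 40], [0, -96, 61]].
det(A - λI) = 0 gives eigenvalues λ = -2, 1, -3.
For λ=-2: eigenvector (1,0,0).
For λ=1: eigenvector (-2,5,8).
For λ=-3: eigenvector (1,-2,-3).
General solution: C_1e^(-2t)(1,0,0) + C_2e^(t)(-2,5,8) + C_3e^(-3t)(1,-2,-3).

u(t) = C_1e^(-2t) - 2C_2e^(t) + C_3e^(-3t), v(t) = 5C_2e^(t) - 2C_3e^(-3t), w(t) = 8C_2e^(t) - 3C_3e^(-3t)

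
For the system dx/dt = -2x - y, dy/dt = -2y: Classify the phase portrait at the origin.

A = [[-2,-1],[0,-2]]; det(A-λI) = λ^2 + 4λ + 4.
repeated λ = -2 with a single eigenvector.

stable improper node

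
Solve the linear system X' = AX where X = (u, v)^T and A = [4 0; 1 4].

Coefficient matrix A = [[4, 0], [1, 4]].
Characteristic polynomial det(A - λI) = λ^2 - 8λ + 16 = 0.
Single eigenvalue λ = 4 with algebraic multiplicity 2.
Eigenvector v = (0,1); generalized eigenvector w with (A-λI)w=v is (1,-1).
General solution: e^(4t)[c_1·v + c_2·(t·v + w)].

u(t) = c_2e^(4t), v(t) = c_1e^(4t) + c_2te^(4t) - c_2e^(4t)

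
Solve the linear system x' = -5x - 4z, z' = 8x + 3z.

Coefficient matrix A = [[-5, -4], [8, 3]].
Characteristic polynomial det(A - λI) = λ^2 + 2λ + 17 = 0.
Eigenvalues λ = -1 ± 4i (complex conjugate pair).
For λ=-1+4i: an eigenvector is (1,-1) - i(0,1) = (1, -1 - i).
A real fundamental pair from Re and Im of e^((-1+4i)t)v: X_1 = e^(-t)(cos(4t)·(1,-1) + sin(4t)·(0,1)), X_2 = e^(-t)(sin(4t)·(1,-1) - cos(4t)·(0,1)).
General solution: C_1X_1 + C_2X_2.

x(t) = C_1e^(-t)cos(4t) + C_2e^(-t)sin(4t), z(t) = C_1e^(-t)sin(4t) - C_1e^(-t)cos(4t) - C_2e^(-t)sin(4t) - C_2e^(-t)cos(4t)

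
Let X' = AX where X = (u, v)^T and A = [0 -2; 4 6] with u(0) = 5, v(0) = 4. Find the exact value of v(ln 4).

4384

A = [[0,-2],[4,6]]; eigenvalues λ = 4, 2.
Eigenvectors: (1,-2) for λ=4, (1,-1) for λ=2.
From the initial condition, c_1 = -9, c_2 = 14.
v(ln 4) = (-9)(4^4)(-2) + (14)(4^2)(-1) = 4384.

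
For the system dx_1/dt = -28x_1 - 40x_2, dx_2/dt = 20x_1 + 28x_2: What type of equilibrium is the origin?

center

A = [[-28,-40],[20,28]]; det(A-λI) = λ^2 + 16.
λ = 0 ± 4i: zero real part.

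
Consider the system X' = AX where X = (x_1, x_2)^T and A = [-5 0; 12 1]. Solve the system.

x_1(t) = C_1e^(-5t), x_2(t) = -2C_1e^(-5t) - C_2e^(t)

Coefficient matrix A = [[-5, 0], [12, 1]].
Characteristic polynomial det(A - λI) = λ^2 + 4λ - 5 = 0.
Eigenvalues λ = -5, 1.
For λ=-5: (A-λI) row 2 is [12, 6], so an eigenvector is (1, -2).
For λ=1: (A-λI) row 1 is [-6, 0], so an eigenvector is (0, -1).
General solution: C_1e^(-5t)(1,-2) + C_2e^(t)(0,-1).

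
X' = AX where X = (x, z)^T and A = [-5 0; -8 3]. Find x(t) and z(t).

Coefficient matrix A = [[-5, 0], [-8, 3]].
Characteristic polynomial det(A - λI) = λ^2 + 2λ - 15 = 0.
Eigenvalues λ = -5, 3.
For λ=-5: (A-λI) row 2 is [-8, 8], so an eigenvector is (1, 1).
For λ=3: (A-λI) row 1 is [-8, 0], so an eigenvector is (0, -1).
General solution: C_1e^(-5t)(1,1) + C_2e^(3t)(0,-1).

x(t) = C_1e^(-5t), z(t) = C_1e^(-5t) - C_2e^(3t)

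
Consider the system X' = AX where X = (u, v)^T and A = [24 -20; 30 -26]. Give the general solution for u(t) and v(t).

u(t) = -c_1e^(4t) + 2c_2e^(-6t), v(t) = -c_1e^(4t) + 3c_2e^(-6t)

Coefficient matrix A = [[24, -20], [30, -26]].
Characteristic polynomial det(A - λI) = λ^2 + 2λ - 24 = 0.
Eigenvalues λ = 4, -6.
For λ=4: (A-λI) row 1 is [20, -20], so an eigenvector is (-1, -1).
For λ=-6: (A-λI) row 1 is [30, -20], so an eigenvector is (2, 3).
General solution: c_1e^(4t)(-1,-1) + c_2e^(-6t)(2,3).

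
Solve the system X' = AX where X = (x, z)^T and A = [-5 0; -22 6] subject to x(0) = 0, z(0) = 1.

x(t) = 0, z(t) = e^(6t)

Coefficient matrix A = [[-5, 0], [-22, 6]].
Characteristic polynomial det(A - λI) = λ^2 - λ - 30 = 0.
Eigenvalues λ = 6, -5.
For λ=6: (A-λI) row 1 is [-11, 0], so an eigenvector is (0, -1).
For λ=-5: (A-λI) row 2 is [-22, 11], so an eigenvector is (1, 2).
General solution: C_1e^(6t)(0,-1) + C_2e^(-5t)(1,2).
Applying x(0)=0, z(0)=1 gives C_1=-1, C_2=0.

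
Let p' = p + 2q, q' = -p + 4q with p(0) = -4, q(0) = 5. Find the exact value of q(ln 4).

752

A = [[1,2],[-1,4]]; eigenvalues λ = 3, 2.
Eigenvectors: (1,1) for λ=3, (-2,-1) for λ=2.
From the initial condition, c_1 = 14, c_2 = 9.
q(ln 4) = (14)(4^3)(1) + (9)(4^2)(-1) = 752.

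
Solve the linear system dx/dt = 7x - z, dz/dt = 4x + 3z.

x(t) = -K_1e^(5t) - K_2te^(5t) - 2K_2e^(5t), z(t) = -2K_1e^(5t) - 2K_2te^(5t) - 3K_2e^(5t)

Coefficient matrix A = [[7, -1], [4, 3]].
Characteristic polynomial det(A - λI) = λ^2 - 10λ + 25 = 0.
Single eigenvalue λ = 5 with algebraic multiplicity 2.
Eigenvector v = (-1,-2); generalized eigenvector w with (A-λI)w=v is (-2,-3).
General solution: e^(5t)[K_1·v + K_2·(t·v + w)].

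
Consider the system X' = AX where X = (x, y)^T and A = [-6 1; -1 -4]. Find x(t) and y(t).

x(t) = K_1e^(-5t) + K_2te^(-5t) - 2K_2e^(-5t), y(t) = K_1e^(-5t) + K_2te^(-5t) - K_2e^(-5t)

Coefficient matrix A = [[-6, 1], [-1, -4]].
Characteristic polynomial det(A - λI) = λ^2 + 10λ + 25 = 0.
Single eigenvalue λ = -5 with algebraic multiplicity 2.
Eigenvector v = (1,1); generalized eigenvector w with (A-λI)w=v is (-2,-1).
General solution: e^(-5t)[K_1·v + K_2·(t·v + w)].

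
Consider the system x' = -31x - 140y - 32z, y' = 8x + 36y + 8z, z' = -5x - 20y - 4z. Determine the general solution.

Coefficient matrix A = [[-31, -140, -32], [8, 36, 8], [-5, -20, -4]].
det(A - λI) = 0 gives eigenvalues λ = 4, 1, -4.
For λ=4: eigenvector (-4,1,0).
For λ=1: eigenvector (1,0,-1).
For λ=-4: eigenvector (4,-1,1).
General solution: K_1e^(4t)(-4,1,0) + K_2e^(t)(1,0,-1) + K_3e^(-4t)(4,-1,1).

x(t) = -4K_1e^(4t) + K_2e^(t) + 4K_3e^(-4t), y(t) = K_1e^(4t) - K_3e^(-4t), z(t) = -K_2e^(t) + K_3e^(-4t)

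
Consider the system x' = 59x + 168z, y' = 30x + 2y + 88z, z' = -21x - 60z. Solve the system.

Coefficient matrix A = [[59, 0, 168], [30, 2, 88], [-21, 0, -60]].
det(A - λI) = 0 gives eigenvalues λ = 3, 2, -4.
For λ=3: eigenvector (3,2,-1).
For λ=2: eigenvector (0,1,0).
For λ=-4: eigenvector (-8,-4,3).
General solution: K_1e^(3t)(3,2,-1) + K_2e^(2t)(0,1,0) + K_3e^(-4t)(-8,-4,3).

x(t) = 3K_1e^(3t) - 8K_3e^(-4t), y(t) = 2K_1e^(3t) + K_2e^(2t) - 4K_3e^(-4t), z(t) = -K_1e^(3t) + 3K_3e^(-4t)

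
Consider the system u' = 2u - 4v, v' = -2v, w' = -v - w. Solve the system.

u(t) = K_1e^(-2t) + K_2e^(2t), v(t) = K_1e^(-2t), w(t) = K_1e^(-2t) + K_3e^(-t)

Coefficient matrix A = [[2, -4, 0], [0, -2, 0], [0, -1, -1]].
det(A - λI) = 0 gives eigenvalues λ = -2, 2, -1.
For λ=-2: eigenvector (1,1,1).
For λ=2: eigenvector (1,0,0).
For λ=-1: eigenvector (0,0,1).
General solution: K_1e^(-2t)(1,1,1) + K_2e^(2t)(1,0,0) + K_3e^(-t)(0,0,1).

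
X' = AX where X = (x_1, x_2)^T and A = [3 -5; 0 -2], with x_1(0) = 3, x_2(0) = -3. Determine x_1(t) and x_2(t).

x_1(t) = 6e^(3t) - 3e^(-2t), x_2(t) = -3e^(-2t)

Coefficient matrix A = [[3, -5], [0, -2]].
Characteristic polynomial det(A - λI) = λ^2 - λ - 6 = 0.
Eigenvalues λ = 3, -2.
For λ=3: (A-λI) row 1 is [0, -5], so an eigenvector is (-1, 0).
For λ=-2: (A-λI) row 1 is [5, -5], so an eigenvector is (1, 1).
General solution: C_1e^(3t)(-1,0) + C_2e^(-2t)(1,1).
Applying x_1(0)=3, x_2(0)=-3 gives C_1=-6, C_2=-3.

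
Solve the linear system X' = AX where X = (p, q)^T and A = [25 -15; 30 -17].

Coefficient matrix A = [[25, -15], [30, -17]].
Characteristic polynomial det(A - λI) = λ^2 - 8λ + 25 = 0.
Eigenvalues λ = 4 ± 3i (complex conjugate pair).
For λ=4+3i: an eigenvector is (-2,-3) - i(1,1) = (-2 - i, -3 - i).
A real fundamental pair from Re and Im of e^((4+3i)t)v: X_1 = e^(4t)(cos(3t)·(-2,-3) + sin(3t)·(1,1)), X_2 = e^(4t)(sin(3t)·(-2,-3) - cos(3t)·(1,1)).
General solution: K_1X_1 + K_2X_2.

p(t) = K_1e^(4t)sin(3t) - 2K_1e^(4t)cos(3t) - 2K_2e^(4t)sin(3t) - K_2e^(4t)cos(3t), q(t) = K_1e^(4t)sin(3t) - 3K_1e^(4t)cos(3t) - 3K_2e^(4t)sin(3t) - K_2e^(4t)cos(3t)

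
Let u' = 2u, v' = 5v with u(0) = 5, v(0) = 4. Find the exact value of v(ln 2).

A = [[2,0],[0,5]]; eigenvalues λ = 5, 2.
Eigenvectors: (0,-1) for λ=5, (1,0) for λ=2.
From the initial condition, c_1 = -4, c_2 = 5.
v(ln 2) = (-4)(2^5)(-1) + (5)(2^2)(0) = 128.

128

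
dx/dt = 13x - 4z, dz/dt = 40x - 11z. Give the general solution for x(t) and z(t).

Coefficient matrix A = [[13, -4], [40, -11]].
Characteristic polynomial det(A - λI) = λ^2 - 2λ + 17 = 0.
Eigenvalues λ = 1 ± 4i (complex conjugate pair).
For λ=1+4i: an eigenvector is (0,-1) - i(1,3) = (0 - i, -1 - 3i).
A real fundamental pair from Re and Im of e^((1+4i)t)v: X_1 = e^(t)(cos(4t)·(0,-1) + sin(4t)·(1,3)), X_2 = e^(t)(sin(4t)·(0,-1) - cos(4t)·(1,3)).
General solution: C_1X_1 + C_2X_2.

x(t) = C_1e^(t)sin(4t) - C_2e^(t)cos(4t), z(t) = 3C_1e^(t)sin(4t) - C_1e^(t)cos(4t) - C_2e^(t)sin(4t) - 3C_2e^(t)cos(4t)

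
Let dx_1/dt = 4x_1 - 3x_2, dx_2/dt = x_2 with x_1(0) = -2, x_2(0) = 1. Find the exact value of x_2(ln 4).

A = [[4,-3],[0,1]]; eigenvalues λ = 1, 4.
Eigenvectors: (1,1) for λ=1, (-1,0) for λ=4.
From the initial condition, c_1 = 1, c_2 = 3.
x_2(ln 4) = (1)(4^1)(1) + (3)(4^4)(0) = 4.

4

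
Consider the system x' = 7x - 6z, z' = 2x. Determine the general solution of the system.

x(t) = -2c_1e^(4t) + 3c_2e^(3t), z(t) = -c_1e^(4t) + 2c_2e^(3t)

Coefficient matrix A = [[7, -6], [2, 0]].
Characteristic polynomial det(A - λI) = λ^2 - 7λ + 12 = 0.
Eigenvalues λ = 4, 3.
For λ=4: (A-λI) row 1 is [3, -6], so an eigenvector is (-2, -1).
For λ=3: (A-λI) row 1 is [4, -6], so an eigenvector is (3, 2).
General solution: c_1e^(4t)(-2,-1) + c_2e^(3t)(3,2).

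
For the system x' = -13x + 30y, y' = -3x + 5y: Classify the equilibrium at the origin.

A = [[-13,30],[-3,5]]; det(A-λI) = λ^2 + 8λ + 25.
λ = -4 ± 3i: negative real part.

stable spiral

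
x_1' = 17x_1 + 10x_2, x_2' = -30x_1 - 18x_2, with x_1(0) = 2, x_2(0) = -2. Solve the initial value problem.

Coefficient matrix A = [[17, 10], [-30, -18]].
Characteristic polynomial det(A - λI) = λ^2 + λ - 6 = 0.
Eigenvalues λ = 2, -3.
For λ=2: (A-λI) row 1 is [15, 10], so an eigenvector is (-2, 3).
For λ=-3: (A-λI) row 1 is [20, 10], so an eigenvector is (-1, 2).
General solution: C_1e^(2t)(-2,3) + C_2e^(-3t)(-1,2).
Applying x_1(0)=2, x_2(0)=-2 gives C_1=-2, C_2=2.

x_1(t) = 4e^(2t) - 2e^(-3t), x_2(t) = -6e^(2t) + 4e^(-3t)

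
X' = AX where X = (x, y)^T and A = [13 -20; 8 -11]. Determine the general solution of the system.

x(t) = -K_1e^(t)sin(4t) - 2K_1e^(t)cos(4t) - 2K_2e^(t)sin(4t) + K_2e^(t)cos(4t), y(t) = -K_1e^(t)sin(4t) - K_1e^(t)cos(4t) - K_2e^(t)sin(4t) + K_2e^(t)cos(4t)

Coefficient matrix A = [[13, -20], [8, -11]].
Characteristic polynomial det(A - λI) = λ^2 - 2λ + 17 = 0.
Eigenvalues λ = 1 ± 4i (complex conjugate pair).
For λ=1+4i: an eigenvector is (-2,-1) - i(-1,-1) = (-2 + i, -1 + i).
A real fundamental pair from Re and Im of e^((1+4i)t)v: X_1 = e^(t)(cos(4t)·(-2,-1) + sin(4t)·(-1,-1)), X_2 = e^(t)(sin(4t)·(-2,-1) - cos(4t)·(-1,-1)).
General solution: K_1X_1 + K_2X_2.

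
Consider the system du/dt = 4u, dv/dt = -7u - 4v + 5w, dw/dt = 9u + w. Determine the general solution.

u(t) = c_1e^(4t), v(t) = c_1e^(4t) + c_2e^(-4t) + c_3e^(t), w(t) = 3c_1e^(4t) + c_3e^(t)

Coefficient matrix A = [[4, 0, 0], [-7, -4, 5], [9, 0, 1]].
det(A - λI) = 0 gives eigenvalues λ = 4, -4, 1.
For λ=4: eigenvector (1,1,3).
For λ=-4: eigenvector (0,1,0).
For λ=1: eigenvector (0,1,1).
General solution: c_1e^(4t)(1,1,3) + c_2e^(-4t)(0,1,0) + c_3e^(t)(0,1,1).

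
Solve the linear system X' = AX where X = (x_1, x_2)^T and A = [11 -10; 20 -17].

x_1(t) = -2K_1e^(-3t)sin(2t) - K_1e^(-3t)cos(2t) - K_2e^(-3t)sin(2t) + 2K_2e^(-3t)cos(2t), x_2(t) = -3K_1e^(-3t)sin(2t) - K_1e^(-3t)cos(2t) - K_2e^(-3t)sin(2t) + 3K_2e^(-3t)cos(2t)

Coefficient matrix A = [[11, -10], [20, -17]].
Characteristic polynomial det(A - λI) = λ^2 + 6λ + 13 = 0.
Eigenvalues λ = -3 ± 2i (complex conjugate pair).
For λ=-3+2i: an eigenvector is (-1,-1) - i(-2,-3) = (-1 + 2i, -1 + 3i).
A real fundamental pair from Re and Im of e^((-3+2i)t)v: X_1 = e^(-3t)(cos(2t)·(-1,-1) + sin(2t)·(-2,-3)), X_2 = e^(-3t)(sin(2t)·(-1,-1) - cos(2t)·(-2,-3)).
General solution: K_1X_1 + K_2X_2.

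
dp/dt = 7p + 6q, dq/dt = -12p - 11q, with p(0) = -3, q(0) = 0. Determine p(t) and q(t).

p(t) = -6e^(t) + 3e^(-5t), q(t) = 6e^(t) - 6e^(-5t)

Coefficient matrix A = [[7, 6], [-12, -11]].
Characteristic polynomial det(A - λI) = λ^2 + 4λ - 5 = 0.
Eigenvalues λ = -5, 1.
For λ=-5: (A-λI) row 1 is [12, 6], so an eigenvector is (-1, 2).
For λ=1: (A-λI) row 1 is [6, 6], so an eigenvector is (-1, 1).
General solution: c_1e^(-5t)(-1,2) + c_2e^(t)(-1,1).
Applying p(0)=-3, q(0)=0 gives c_1=-3, c_2=6.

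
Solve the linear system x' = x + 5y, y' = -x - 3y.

x(t) = C_1e^(-t)sin(t) - 2C_1e^(-t)cos(t) - 2C_2e^(-t)sin(t) - C_2e^(-t)cos(t), y(t) = C_1e^(-t)cos(t) + C_2e^(-t)sin(t)

Coefficient matrix A = [[1, 5], [-1, -3]].
Characteristic polynomial det(A - λI) = λ^2 + 2λ + 2 = 0.
Eigenvalues λ = -1 ± i (complex conjugate pair).
For λ=-1+i: an eigenvector is (-2,1) - i(1,0) = (-2 - i, 1).
A real fundamental pair from Re and Im of e^((-1+i)t)v: X_1 = e^(-t)(cos(t)·(-2,1) + sin(t)·(1,0)), X_2 = e^(-t)(sin(t)·(-2,1) - cos(t)·(1,0)).
General solution: C_1X_1 + C_2X_2.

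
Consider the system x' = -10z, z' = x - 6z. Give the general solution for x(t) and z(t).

x(t) = -3K_1e^(-3t)sin(t) - K_1e^(-3t)cos(t) - K_2e^(-3t)sin(t) + 3K_2e^(-3t)cos(t), z(t) = -K_1e^(-3t)sin(t) + K_2e^(-3t)cos(t)

Coefficient matrix A = [[0, -10], [1, -6]].
Characteristic polynomial det(A - λI) = λ^2 + 6λ + 10 = 0.
Eigenvalues λ = -3 ± i (complex conjugate pair).
For λ=-3+i: an eigenvector is (-1,0) - i(-3,-1) = (-1 + 3i, 0 + i).
A real fundamental pair from Re and Im of e^((-3+i)t)v: X_1 = e^(-3t)(cos(t)·(-1,0) + sin(t)·(-3,-1)), X_2 = e^(-3t)(sin(t)·(-1,0) - cos(t)·(-3,-1)).
General solution: K_1X_1 + K_2X_2.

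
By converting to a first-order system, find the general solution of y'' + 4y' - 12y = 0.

Let x_1 = y, x_2 = y'. Then x_1' = x_2 and x_2' = 12x_1 - 4x_2.
A = [[0,1],[12,-4]]; det(A-λI) = λ^2 + 4λ - 12.
Eigenvalues λ = 2, -6 with eigenvectors (1,2), (1,-6).

y(t) = K_1e^(2t) + K_2e^(-6t)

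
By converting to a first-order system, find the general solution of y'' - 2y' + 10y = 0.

Let x_1 = y, x_2 = y'. Then x_1' = x_2 and x_2' = -10x_1 + 2x_2.
A = [[0,1],[-10,2]]; det(A-λI) = λ^2 - 2λ + 10.
Eigenvalues λ = 1 ± 3i.

y(t) = K_1e^(t)cos(3t) + K_2e^(t)sin(3t)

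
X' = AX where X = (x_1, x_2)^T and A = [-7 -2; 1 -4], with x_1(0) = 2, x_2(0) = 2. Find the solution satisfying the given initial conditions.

x_1(t) = -6e^(-5t) + 8e^(-6t), x_2(t) = 6e^(-5t) - 4e^(-6t)

Coefficient matrix A = [[-7, -2], [1, -4]].
Characteristic polynomial det(A - λI) = λ^2 + 11λ + 30 = 0.
Eigenvalues λ = -5, -6.
For λ=-5: (A-λI) row 1 is [-2, -2], so an eigenvector is (-1, 1).
For λ=-6: (A-λI) row 1 is [-1, -2], so an eigenvector is (2, -1).
General solution: K_1e^(-5t)(-1,1) + K_2e^(-6t)(2,-1).
Applying x_1(0)=2, x_2(0)=2 gives K_1=6, K_2=4.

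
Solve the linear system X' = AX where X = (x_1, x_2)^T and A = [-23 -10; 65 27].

x_1(t) = -c_1e^(2t)sin(5t) - c_1e^(2t)cos(5t) - c_2e^(2t)sin(5t) + c_2e^(2t)cos(5t), x_2(t) = 2c_1e^(2t)sin(5t) + 3c_1e^(2t)cos(5t) + 3c_2e^(2t)sin(5t) - 2c_2e^(2t)cos(5t)

Coefficient matrix A = [[-23, -10], [65, 27]].
Characteristic polynomial det(A - λI) = λ^2 - 4λ + 29 = 0.
Eigenvalues λ = 2 ± 5i (complex conjugate pair).
For λ=2+5i: an eigenvector is (-1,3) - i(-1,2) = (-1 + i, 3 - 2i).
A real fundamental pair from Re and Im of e^((2+5i)t)v: X_1 = e^(2t)(cos(5t)·(-1,3) + sin(5t)·(-1,2)), X_2 = e^(2t)(sin(5t)·(-1,3) - cos(5t)·(-1,2)).
General solution: c_1X_1 + c_2X_2.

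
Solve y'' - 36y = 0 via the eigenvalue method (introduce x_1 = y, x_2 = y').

y(t) = c_1e^(6t) + c_2e^(-6t)

Let x_1 = y, x_2 = y'. Then x_1' = x_2 and x_2' = 36x_1.
A = [[0,1],[36,0]]; det(A-λI) = λ^2 - 36.
Eigenvalues λ = 6, -6 with eigenvectors (1,6), (1,-6).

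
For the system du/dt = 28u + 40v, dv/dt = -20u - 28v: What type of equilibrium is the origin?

center

A = [[28,40],[-20,-28]]; det(A-λI) = λ^2 + 16.
λ = 0 ± 4i: zero real part.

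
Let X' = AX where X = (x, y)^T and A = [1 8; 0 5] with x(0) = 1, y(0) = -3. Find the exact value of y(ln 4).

A = [[1,8],[0,5]]; eigenvalues λ = 5, 1.
Eigenvectors: (2,1) for λ=5, (-1,0) for λ=1.
From the initial condition, c_1 = -3, c_2 = -7.
y(ln 4) = (-3)(4^5)(1) + (-7)(4^1)(0) = -3072.

-3072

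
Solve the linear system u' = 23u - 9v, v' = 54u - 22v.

u(t) = -K_1e^(5t) + K_2e^(-4t), v(t) = -2K_1e^(5t) + 3K_2e^(-4t)

Coefficient matrix A = [[23, -9], [54, -22]].
Characteristic polynomial det(A - λI) = λ^2 - λ - 20 = 0.
Eigenvalues λ = 5, -4.
For λ=5: (A-λI) row 1 is [18, -9], so an eigenvector is (-1, -2).
For λ=-4: (A-λI) row 1 is [27, -9], so an eigenvector is (1, 3).
General solution: K_1e^(5t)(-1,-2) + K_2e^(-4t)(1,3).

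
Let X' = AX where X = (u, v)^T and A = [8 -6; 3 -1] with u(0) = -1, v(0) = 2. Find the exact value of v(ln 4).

A = [[8,-6],[3,-1]]; eigenvalues λ = 2, 5.
Eigenvectors: (1,1) for λ=2, (2,1) for λ=5.
From the initial condition, c_1 = 5, c_2 = -3.
v(ln 4) = (5)(4^2)(1) + (-3)(4^5)(1) = -2992.

-2992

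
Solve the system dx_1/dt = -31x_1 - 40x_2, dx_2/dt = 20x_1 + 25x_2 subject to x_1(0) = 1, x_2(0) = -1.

x_1(t) = 3e^(-3t)sin(4t) + e^(-3t)cos(4t), x_2(t) = -2e^(-3t)sin(4t) - e^(-3t)cos(4t)

Coefficient matrix A = [[-31, -40], [20, 25]].
Characteristic polynomial det(A - λI) = λ^2 + 6λ + 25 = 0.
Eigenvalues λ = -3 ± 4i (complex conjugate pair).
For λ=-3+4i: an eigenvector is (-1,1) - i(-3,2) = (-1 + 3i, 1 - 2i).
A real fundamental pair from Re and Im of e^((-3+4i)t)v: X_1 = e^(-3t)(cos(4t)·(-1,1) + sin(4t)·(-3,2)), X_2 = e^(-3t)(sin(4t)·(-1,1) - cos(4t)·(-3,2)).
General solution: K_1X_1 + K_2X_2.
Applying x_1(0)=1, x_2(0)=-1 gives K_1=-1, K_2=0.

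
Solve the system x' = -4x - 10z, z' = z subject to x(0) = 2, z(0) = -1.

Coefficient matrix A = [[-4, -10], [0, 1]].
Characteristic polynomial det(A - λI) = λ^2 + 3λ - 4 = 0.
Eigenvalues λ = -4, 1.
For λ=-4: (A-λI) row 1 is [0, -10], so an eigenvector is (1, 0).
For λ=1: (A-λI) row 1 is [-5, -10], so an eigenvector is (-2, 1).
General solution: c_1e^(-4t)(1,0) + c_2e^(t)(-2,1).
Applying x(0)=2, z(0)=-1 gives c_1=0, c_2=-1.

x(t) = 2e^(t), z(t) = -e^(t)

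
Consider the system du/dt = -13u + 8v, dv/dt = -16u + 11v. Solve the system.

Coefficient matrix A = [[-13, 8], [-16, 11]].
Characteristic polynomial det(A - λI) = λ^2 + 2λ - 15 = 0.
Eigenvalues λ = -5, 3.
For λ=-5: (A-λI) row 1 is [-8, 8], so an eigenvector is (-1, -1).
For λ=3: (A-λI) row 1 is [-16, 8], so an eigenvector is (-1, -2).
General solution: C_1e^(-5t)(-1,-1) + C_2e^(3t)(-1,-2).

u(t) = -C_1e^(-5t) - C_2e^(3t), v(t) = -C_1e^(-5t) - 2C_2e^(3t)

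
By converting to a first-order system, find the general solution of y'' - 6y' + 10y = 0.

Let x_1 = y, x_2 = y'. Then x_1' = x_2 and x_2' = -10x_1 + 6x_2.
A = [[0,1],[-10,6]]; det(A-λI) = λ^2 - 6λ + 10.
Eigenvalues λ = 3 ± i.

y(t) = c_1e^(3t)cos(t) + c_2e^(3t)sin(t)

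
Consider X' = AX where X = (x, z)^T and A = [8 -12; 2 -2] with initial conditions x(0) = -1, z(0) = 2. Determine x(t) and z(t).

Coefficient matrix A = [[8, -12], [2, -2]].
Characteristic polynomial det(A - λI) = λ^2 - 6λ + 8 = 0.
Eigenvalues λ = 2, 4.
For λ=2: (A-λI) row 1 is [6, -12], so an eigenvector is (2, 1).
For λ=4: (A-λI) row 1 is [4, -12], so an eigenvector is (-3, -1).
General solution: C_1e^(2t)(2,1) + C_2e^(4t)(-3,-1).
Applying x(0)=-1, z(0)=2 gives C_1=7, C_2=5.

x(t) = -15e^(4t) + 14e^(2t), z(t) = -5e^(4t) + 7e^(2t)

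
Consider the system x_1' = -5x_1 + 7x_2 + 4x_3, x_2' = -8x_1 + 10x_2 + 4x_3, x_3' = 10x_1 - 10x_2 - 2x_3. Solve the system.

x_1(t) = c_1e^(3t) - c_2e^(-2t) + c_3e^(2t), x_2(t) = -c_2e^(-2t) + c_3e^(2t), x_3(t) = 2c_1e^(3t) + c_2e^(-2t)

Coefficient matrix A = [[-5, 7, 4], [-8, 10, 4], [10, -10, -2]].
det(A - λI) = 0 gives eigenvalues λ = 3, -2, 2.
For λ=3: eigenvector (1,0,2).
For λ=-2: eigenvector (-1,-1,1).
For λ=2: eigenvector (1,1,0).
General solution: c_1e^(3t)(1,0,2) + c_2e^(-2t)(-1,-1,1) + c_3e^(2t)(1,1,0).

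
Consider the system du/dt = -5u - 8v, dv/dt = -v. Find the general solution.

u(t) = 2K_1e^(-t) - K_2e^(-5t), v(t) = -K_1e^(-t)

Coefficient matrix A = [[-5, -8], [0, -1]].
Characteristic polynomial det(A - λI) = λ^2 + 6λ + 5 = 0.
Eigenvalues λ = -1, -5.
For λ=-1: (A-λI) row 1 is [-4, -8], so an eigenvector is (2, -1).
For λ=-5: (A-λI) row 1 is [0, -8], so an eigenvector is (-1, 0).
General solution: K_1e^(-t)(2,-1) + K_2e^(-5t)(-1,0).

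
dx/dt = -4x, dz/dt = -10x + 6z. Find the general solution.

Coefficient matrix A = [[-4, 0], [-10, 6]].
Characteristic polynomial det(A - λI) = λ^2 - 2λ - 24 = 0.
Eigenvalues λ = -4, 6.
For λ=-4: (A-λI) row 2 is [-10, 10], so an eigenvector is (-1, -1).
For λ=6: (A-λI) row 1 is [-10, 0], so an eigenvector is (0, 1).
General solution: K_1e^(-4t)(-1,-1) + K_2e^(6t)(0,1).

x(t) = -K_1e^(-4t), z(t) = -K_1e^(-4t) + K_2e^(6t)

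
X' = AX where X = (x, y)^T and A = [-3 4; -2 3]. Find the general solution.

Coefficient matrix A = [[-3, 4], [-2, 3]].
Characteristic polynomial det(A - λI) = λ^2 - 1 = 0.
Eigenvalues λ = 1, -1.
For λ=1: (A-λI) row 1 is [-4, 4], so an eigenvector is (-1, -1).
For λ=-1: (A-λI) row 1 is [-2, 4], so an eigenvector is (-2, -1).
General solution: K_1e^(t)(-1,-1) + K_2e^(-t)(-2,-1).

x(t) = -K_1e^(t) - 2K_2e^(-t), y(t) = -K_1e^(t) - K_2e^(-t)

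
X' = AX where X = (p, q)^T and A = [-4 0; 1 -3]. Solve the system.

Coefficient matrix A = [[-4, 0], [1, -3]].
Characteristic polynomial det(A - λI) = λ^2 + 7λ + 12 = 0.
Eigenvalues λ = -3, -4.
For λ=-3: (A-λI) row 1 is [-1, 0], so an eigenvector is (0, 1).
For λ=-4: (A-λI) row 2 is [1, 1], so an eigenvector is (-1, 1).
General solution: c_1e^(-3t)(0,1) + c_2e^(-4t)(-1,1).

p(t) = -c_2e^(-4t), q(t) = c_1e^(-3t) + c_2e^(-4t)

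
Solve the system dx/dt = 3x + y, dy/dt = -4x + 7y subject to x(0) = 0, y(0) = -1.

Coefficient matrix A = [[3, 1], [-4, 7]].
Characteristic polynomial det(A - λI) = λ^2 - 10λ + 25 = 0.
Single eigenvalue λ = 5 with algebraic multiplicity 2.
Eigenvector v = (-1,-2); generalized eigenvector w with (A-λI)w=v is (1,1).
General solution: e^(5t)[c_1·v + c_2·(t·v + w)].
Applying x(0)=0, y(0)=-1 gives c_1=1, c_2=1.

x(t) = -te^(5t), y(t) = -2te^(5t) - e^(5t)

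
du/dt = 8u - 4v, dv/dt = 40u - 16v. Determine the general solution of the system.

Coefficient matrix A = [[8, -4], [40, -16]].
Characteristic polynomial det(A - λI) = λ^2 + 8λ + 32 = 0.
Eigenvalues λ = -4 ± 4i (complex conjugate pair).
For λ=-4+4i: an eigenvector is (1,3) - i(0,1) = (1, 3 - i).
A real fundamental pair from Re and Im of e^((-4+4i)t)v: X_1 = e^(-4t)(cos(4t)·(1,3) + sin(4t)·(0,1)), X_2 = e^(-4t)(sin(4t)·(1,3) - cos(4t)·(0,1)).
General solution: K_1X_1 + K_2X_2.

u(t) = K_1e^(-4t)cos(4t) + K_2e^(-4t)sin(4t), v(t) = K_1e^(-4t)sin(4t) + 3K_1e^(-4t)cos(4t) + 3K_2e^(-4t)sin(4t) - K_2e^(-4t)cos(4t)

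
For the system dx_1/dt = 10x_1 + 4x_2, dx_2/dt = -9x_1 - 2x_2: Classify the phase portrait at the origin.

unstable improper node

A = [[10,4],[-9,-2]]; det(A-λI) = λ^2 - 8λ + 16.
repeated λ = 4 with a single eigenvector.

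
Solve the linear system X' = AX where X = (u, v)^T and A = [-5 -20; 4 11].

u(t) = -2c_1e^(3t)sin(4t) + c_1e^(3t)cos(4t) + c_2e^(3t)sin(4t) + 2c_2e^(3t)cos(4t), v(t) = c_1e^(3t)sin(4t) - c_2e^(3t)cos(4t)

Coefficient matrix A = [[-5, -20], [4, 11]].
Characteristic polynomial det(A - λI) = λ^2 - 6λ + 25 = 0.
Eigenvalues λ = 3 ± 4i (complex conjugate pair).
For λ=3+4i: an eigenvector is (1,0) - i(-2,1) = (1 + 2i, 0 - i).
A real fundamental pair from Re and Im of e^((3+4i)t)v: X_1 = e^(3t)(cos(4t)·(1,0) + sin(4t)·(-2,1)), X_2 = e^(3t)(sin(4t)·(1,0) - cos(4t)·(-2,1)).
General solution: c_1X_1 + c_2X_2.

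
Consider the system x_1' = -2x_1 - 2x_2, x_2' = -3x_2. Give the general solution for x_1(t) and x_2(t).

Coefficient matrix A = [[-2, -2], [0, -3]].
Characteristic polynomial det(A - λI) = λ^2 + 5λ + 6 = 0.
Eigenvalues λ = -2, -3.
For λ=-2: (A-λI) row 1 is [0, -2], so an eigenvector is (1, 0).
For λ=-3: (A-λI) row 1 is [1, -2], so an eigenvector is (-2, -1).
General solution: K_1e^(-2t)(1,0) + K_2e^(-3t)(-2,-1).

x_1(t) = K_1e^(-2t) - 2K_2e^(-3t), x_2(t) = -K_2e^(-3t)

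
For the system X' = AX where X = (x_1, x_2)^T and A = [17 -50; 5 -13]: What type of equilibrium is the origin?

A = [[17,-50],[5,-13]]; det(A-λI) = λ^2 - 4λ + 29.
λ = 2 ± 5i: positive real part.

unstable spiral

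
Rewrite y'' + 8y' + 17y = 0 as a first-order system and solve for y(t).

Let x_1 = y, x_2 = y'. Then x_1' = x_2 and x_2' = -17x_1 - 8x_2.
A = [[0,1],[-17,-8]]; det(A-λI) = λ^2 + 8λ + 17.
Eigenvalues λ = -4 ± i.

y(t) = C_1e^(-4t)cos(t) + C_2e^(-4t)sin(t)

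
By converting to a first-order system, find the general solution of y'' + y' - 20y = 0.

Let x_1 = y, x_2 = y'. Then x_1' = x_2 and x_2' = 20x_1 - x_2.
A = [[0,1],[20,-1]]; det(A-λI) = λ^2 + λ - 20.
Eigenvalues λ = 4, -5 with eigenvectors (1,4), (1,-5).

y(t) = C_1e^(4t) + C_2e^(-5t)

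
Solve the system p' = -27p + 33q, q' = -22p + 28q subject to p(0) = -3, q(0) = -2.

Coefficient matrix A = [[-27, 33], [-22, 28]].
Characteristic polynomial det(A - λI) = λ^2 - λ - 30 = 0.
Eigenvalues λ = 6, -5.
For λ=6: (A-λI) row 1 is [-33, 33], so an eigenvector is (1, 1).
For λ=-5: (A-λI) row 1 is [-22, 33], so an eigenvector is (3, 2).
General solution: C_1e^(6t)(1,1) + C_2e^(-5t)(3,2).
Applying p(0)=-3, q(0)=-2 gives C_1=0, C_2=-1.

p(t) = -3e^(-5t), q(t) = -2e^(-5t)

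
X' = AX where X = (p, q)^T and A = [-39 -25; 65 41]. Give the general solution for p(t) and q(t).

Coefficient matrix A = [[-39, -25], [65, 41]].
Characteristic polynomial det(A - λI) = λ^2 - 2λ + 26 = 0.
Eigenvalues λ = 1 ± 5i (complex conjugate pair).
For λ=1+5i: an eigenvector is (-1,2) - i(-2,3) = (-1 + 2i, 2 - 3i).
A real fundamental pair from Re and Im of e^((1+5i)t)v: X_1 = e^(t)(cos(5t)·(-1,2) + sin(5t)·(-2,3)), X_2 = e^(t)(sin(5t)·(-1,2) - cos(5t)·(-2,3)).
General solution: K_1X_1 + K_2X_2.

p(t) = -2K_1e^(t)sin(5t) - K_1e^(t)cos(5t) - K_2e^(t)sin(5t) + 2K_2e^(t)cos(5t), q(t) = 3K_1e^(t)sin(5t) + 2K_1e^(t)cos(5t) + 2K_2e^(t)sin(5t) - 3K_2e^(t)cos(5t)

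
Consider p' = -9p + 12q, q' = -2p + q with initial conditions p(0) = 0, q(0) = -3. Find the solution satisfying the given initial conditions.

p(t) = -18e^(-3t) + 18e^(-5t), q(t) = -9e^(-3t) + 6e^(-5t)

Coefficient matrix A = [[-9, 12], [-2, 1]].
Characteristic polynomial det(A - λI) = λ^2 + 8λ + 15 = 0.
Eigenvalues λ = -3, -5.
For λ=-3: (A-λI) row 1 is [-6, 12], so an eigenvector is (-2, -1).
For λ=-5: (A-λI) row 1 is [-4, 12], so an eigenvector is (-3, -1).
General solution: c_1e^(-3t)(-2,-1) + c_2e^(-5t)(-3,-1).
Applying p(0)=0, q(0)=-3 gives c_1=9, c_2=-6.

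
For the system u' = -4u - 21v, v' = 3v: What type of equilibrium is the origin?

saddle

A = [[-4,-21],[0,3]]; det(A-λI) = λ^2 + λ - 12.
λ = -4, 3: opposite signs.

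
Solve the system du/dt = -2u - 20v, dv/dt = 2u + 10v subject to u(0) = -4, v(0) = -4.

u(t) = 52e^(4t)sin(2t) - 4e^(4t)cos(2t), v(t) = -16e^(4t)sin(2t) - 4e^(4t)cos(2t)

Coefficient matrix A = [[-2, -20], [2, 10]].
Characteristic polynomial det(A - λI) = λ^2 - 8λ + 20 = 0.
Eigenvalues λ = 4 ± 2i (complex conjugate pair).
For λ=4+2i: an eigenvector is (3,-1) - i(1,0) = (3 - i, -1).
A real fundamental pair from Re and Im of e^((4+2i)t)v: X_1 = e^(4t)(cos(2t)·(3,-1) + sin(2t)·(1,0)), X_2 = e^(4t)(sin(2t)·(3,-1) - cos(2t)·(1,0)).
General solution: c_1X_1 + c_2X_2.
Applying u(0)=-4, v(0)=-4 gives c_1=4, c_2=16.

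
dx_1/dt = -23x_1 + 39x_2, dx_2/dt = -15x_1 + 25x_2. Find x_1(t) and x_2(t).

Coefficient matrix A = [[-23, 39], [-15, 25]].
Characteristic polynomial det(A - λI) = λ^2 - 2λ + 10 = 0.
Eigenvalues λ = 1 ± 3i (complex conjugate pair).
For λ=1+3i: an eigenvector is (2,1) - i(-3,-2) = (2 + 3i, 1 + 2i).
A real fundamental pair from Re and Im of e^((1+3i)t)v: X_1 = e^(t)(cos(3t)·(2,1) + sin(3t)·(-3,-2)), X_2 = e^(t)(sin(3t)·(2,1) - cos(3t)·(-3,-2)).
General solution: C_1X_1 + C_2X_2.

x_1(t) = -3C_1e^(t)sin(3t) + 2C_1e^(t)cos(3t) + 2C_2e^(t)sin(3t) + 3C_2e^(t)cos(3t), x_2(t) = -2C_1e^(t)sin(3t) + C_1e^(t)cos(3t) + C_2e^(t)sin(3t) + 2C_2e^(t)cos(3t)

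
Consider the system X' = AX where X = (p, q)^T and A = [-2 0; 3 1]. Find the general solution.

Coefficient matrix A = [[-2, 0], [3, 1]].
Characteristic polynomial det(A - λI) = λ^2 + λ - 2 = 0.
Eigenvalues λ = -2, 1.
For λ=-2: (A-λI) row 2 is [3, 3], so an eigenvector is (-1, 1).
For λ=1: (A-λI) row 1 is [-3, 0], so an eigenvector is (0, 1).
General solution: c_1e^(-2t)(-1,1) + c_2e^(t)(0,1).

p(t) = -c_1e^(-2t), q(t) = c_1e^(-2t) + c_2e^(t)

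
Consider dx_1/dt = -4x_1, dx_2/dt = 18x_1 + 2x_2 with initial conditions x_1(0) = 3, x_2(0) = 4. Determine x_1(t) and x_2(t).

x_1(t) = 3e^(-4t), x_2(t) = 13e^(2t) - 9e^(-4t)

Coefficient matrix A = [[-4, 0], [18, 2]].
Characteristic polynomial det(A - λI) = λ^2 + 2λ - 8 = 0.
Eigenvalues λ = -4, 2.
For λ=-4: (A-λI) row 2 is [18, 6], so an eigenvector is (1, -3).
For λ=2: (A-λI) row 1 is [-6, 0], so an eigenvector is (0, -1).
General solution: K_1e^(-4t)(1,-3) + K_2e^(2t)(0,-1).
Applying x_1(0)=3, x_2(0)=4 gives K_1=3, K_2=-13.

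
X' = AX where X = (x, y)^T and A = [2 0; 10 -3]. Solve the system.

Coefficient matrix A = [[2, 0], [10, -3]].
Characteristic polynomial det(A - λI) = λ^2 + λ - 6 = 0.
Eigenvalues λ = 2, -3.
For λ=2: (A-λI) row 2 is [10, -5], so an eigenvector is (-1, -2).
For λ=-3: (A-λI) row 1 is [5, 0], so an eigenvector is (0, 1).
General solution: K_1e^(2t)(-1,-2) + K_2e^(-3t)(0,1).

x(t) = -K_1e^(2t), y(t) = -2K_1e^(2t) + K_2e^(-3t)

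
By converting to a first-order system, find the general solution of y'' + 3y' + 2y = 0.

Let x_1 = y, x_2 = y'. Then x_1' = x_2 and x_2' = -2x_1 - 3x_2.
A = [[0,1],[-2,-3]]; det(A-λI) = λ^2 + 3λ + 2.
Eigenvalues λ = -1, -2 with eigenvectors (1,-1), (1,-2).

y(t) = C_1e^(-t) + C_2e^(-2t)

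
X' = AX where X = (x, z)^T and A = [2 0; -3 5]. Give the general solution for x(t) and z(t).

Coefficient matrix A = [[2, 0], [-3, 5]].
Characteristic polynomial det(A - λI) = λ^2 - 7λ + 10 = 0.
Eigenvalues λ = 5, 2.
For λ=5: (A-λI) row 1 is [-3, 0], so an eigenvector is (0, -1).
For λ=2: (A-λI) row 2 is [-3, 3], so an eigenvector is (1, 1).
General solution: C_1e^(5t)(0,-1) + C_2e^(2t)(1,1).

x(t) = C_2e^(2t), z(t) = -C_1e^(5t) + C_2e^(2t)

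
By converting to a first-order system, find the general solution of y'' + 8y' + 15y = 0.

Let x_1 = y, x_2 = y'. Then x_1' = x_2 and x_2' = -15x_1 - 8x_2.
A = [[0,1],[-15,-8]]; det(A-λI) = λ^2 + 8λ + 15.
Eigenvalues λ = -5, -3 with eigenvectors (1,-5), (1,-3).

y(t) = K_1e^(-5t) + K_2e^(-3t)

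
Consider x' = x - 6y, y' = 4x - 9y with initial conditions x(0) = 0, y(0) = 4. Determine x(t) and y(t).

x(t) = -12e^(-3t) + 12e^(-5t), y(t) = -8e^(-3t) + 12e^(-5t)

Coefficient matrix A = [[1, -6], [4, -9]].
Characteristic polynomial det(A - λI) = λ^2 + 8λ + 15 = 0.
Eigenvalues λ = -5, -3.
For λ=-5: (A-λI) row 1 is [6, -6], so an eigenvector is (-1, -1).
For λ=-3: (A-λI) row 1 is [4, -6], so an eigenvector is (3, 2).
General solution: C_1e^(-5t)(-1,-1) + C_2e^(-3t)(3,2).
Applying x(0)=0, y(0)=4 gives C_1=-12, C_2=-4.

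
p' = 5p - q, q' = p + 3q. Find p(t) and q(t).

p(t) = K_1e^(4t) + K_2te^(4t), q(t) = K_1e^(4t) + K_2te^(4t) - K_2e^(4t)

Coefficient matrix A = [[5, -1], [1, 3]].
Characteristic polynomial det(A - λI) = λ^2 - 8λ + 16 = 0.
Single eigenvalue λ = 4 with algebraic multiplicity 2.
Eigenvector v = (1,1); generalized eigenvector w with (A-λI)w=v is (0,-1).
General solution: e^(4t)[K_1·v + K_2·(t·v + w)].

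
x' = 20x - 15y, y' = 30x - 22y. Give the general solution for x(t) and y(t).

Coefficient matrix A = [[20, -15], [30, -22]].
Characteristic polynomial det(A - λI) = λ^2 + 2λ + 10 = 0.
Eigenvalues λ = -1 ± 3i (complex conjugate pair).
For λ=-1+3i: an eigenvector is (-2,-3) - i(1,1) = (-2 - i, -3 - i).
A real fundamental pair from Re and Im of e^((-1+3i)t)v: X_1 = e^(-t)(cos(3t)·(-2,-3) + sin(3t)·(1,1)), X_2 = e^(-t)(sin(3t)·(-2,-3) - cos(3t)·(1,1)).
General solution: K_1X_1 + K_2X_2.

x(t) = K_1e^(-t)sin(3t) - 2K_1e^(-t)cos(3t) - 2K_2e^(-t)sin(3t) - K_2e^(-t)cos(3t), y(t) = K_1e^(-t)sin(3t) - 3K_1e^(-t)cos(3t) - 3K_2e^(-t)sin(3t) - K_2e^(-t)cos(3t)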